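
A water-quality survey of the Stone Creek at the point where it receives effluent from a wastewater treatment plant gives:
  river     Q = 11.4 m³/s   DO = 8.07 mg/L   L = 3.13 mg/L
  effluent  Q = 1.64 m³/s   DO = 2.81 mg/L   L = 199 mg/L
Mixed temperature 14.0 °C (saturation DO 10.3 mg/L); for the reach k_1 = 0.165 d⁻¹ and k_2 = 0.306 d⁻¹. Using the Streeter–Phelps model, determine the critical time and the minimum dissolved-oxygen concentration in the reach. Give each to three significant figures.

t_c ≈ 3.72 d; minimum DO ≈ 2.20 mg/L

Mixed DO = (11.4×8.07 + 1.64×2.81)/(11.4+1.64) = 96.61/13.04 = 7.408 mg/L.
Mixed L₀ = (11.4×3.13 + 1.64×199)/(13.04) = 362.0/13.04 = 27.76 mg/L.
Initial deficit D₀ = C_s − DO₀ = 10.3 − 7.408 = 2.892 mg/L.
t_c = (1/0.1410) ln[(0.306/0.165)(1 − 2.892×0.1410/(0.165×27.76))] = 7.092 × ln(1.689) = 3.719 d.
D_c = (0.165/0.306) × 27.76 × e^(−0.165×3.719) = 0.5392 × 27.76 × 0.5413 = 8.104 mg/L.
Minimum DO = 10.3 − 8.104 = 2.196 mg/L.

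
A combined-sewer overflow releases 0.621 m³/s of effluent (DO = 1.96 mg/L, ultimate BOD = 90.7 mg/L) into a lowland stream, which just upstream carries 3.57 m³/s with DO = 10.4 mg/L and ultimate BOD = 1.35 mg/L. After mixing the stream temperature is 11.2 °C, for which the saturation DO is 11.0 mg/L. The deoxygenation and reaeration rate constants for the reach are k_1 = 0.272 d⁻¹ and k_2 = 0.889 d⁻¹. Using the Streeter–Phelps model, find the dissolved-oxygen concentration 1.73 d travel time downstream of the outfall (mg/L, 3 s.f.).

DO ≈ 7.97 mg/L

Mixed DO = (3.57×10.4 + 0.621×1.96)/(3.57+0.621) = 38.35/4.191 = 9.149 mg/L.
Mixed L₀ = (3.57×1.35 + 0.621×90.7)/(4.191) = 61.14/4.191 = 14.59 mg/L.
Initial deficit D₀ = C_s − DO₀ = 11.0 − 9.149 = 1.851 mg/L.
D(1.73) = [0.272×14.59/(0.889−0.272)](e^(−0.272×1.73) − e^(−0.889×1.73)) + 1.851 e^(−0.889×1.73)
= 6.432 × (0.6247 − 0.2148) + 1.851 × 0.2148 = 3.033 mg/L.
DO = 11.0 − 3.033 = 7.967 mg/L.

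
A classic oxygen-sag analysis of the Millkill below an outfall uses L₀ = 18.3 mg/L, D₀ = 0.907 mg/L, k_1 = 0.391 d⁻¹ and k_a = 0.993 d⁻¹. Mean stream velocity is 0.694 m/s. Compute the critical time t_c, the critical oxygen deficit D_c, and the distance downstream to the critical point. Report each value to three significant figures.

t_c ≈ 1.42 d; D_c ≈ 4.14 mg/L; x_c ≈ 84.9 km

At the critical point dD/dt = 0, so k_1 L₀ e^(−k_1 t) = k_a D. Substituting D(t) from the Streeter–Phelps equation and solving for t gives
t_c = ln[(k_a/k_1)(1 − D₀(k_a−k_1)/(k_1 L₀))] / (k_a−k_1).
Here k_a−k_1 = 0.6020 d⁻¹ and 1 − D₀(k_a−k_1)/(k_1 L₀) = 1 − 0.907×0.6020/(0.391×18.3) = 0.9237, so
t_c = ln(2.540 × 0.9237) / 0.6020 = 0.8526 / 0.6020 = 1.416 d.
L(t_c) = L₀ e^(−k_1 t_c) = 18.3 × 0.5748 = 10.52 mg/L, and at the critical point k_a D_c = k_1 L, so D_c = (0.391/0.993) × 10.52 = 4.142 mg/L.
x_c = v t_c = 0.694 m/s × 1.416 d × 86400 s/d = 84930 m ≈ 84.9 km.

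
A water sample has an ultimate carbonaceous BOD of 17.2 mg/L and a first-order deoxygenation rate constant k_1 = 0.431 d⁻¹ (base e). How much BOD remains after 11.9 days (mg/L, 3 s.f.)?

L_t = L₀ e^(−k_1 t) = 17.2 × e^(−0.431×11.9) = 17.2 × 0.005923 = 0.1019 mg/L.

L ≈ 0.102 mg/L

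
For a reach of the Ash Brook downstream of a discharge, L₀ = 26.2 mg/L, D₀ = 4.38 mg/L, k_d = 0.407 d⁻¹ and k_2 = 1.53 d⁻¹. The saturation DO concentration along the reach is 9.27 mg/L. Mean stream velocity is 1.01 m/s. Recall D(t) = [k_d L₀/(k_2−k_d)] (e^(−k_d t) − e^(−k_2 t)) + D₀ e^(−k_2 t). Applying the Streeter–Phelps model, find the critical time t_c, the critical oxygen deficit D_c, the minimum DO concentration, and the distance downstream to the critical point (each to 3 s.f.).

At the critical point dD/dt = 0, so k_d L₀ e^(−k_d t) = k_2 D. Substituting D(t) from the Streeter–Phelps equation and solving for t gives
t_c = ln[(k_2/k_d)(1 − D₀(k_2−k_d)/(k_d L₀))] / (k_2−k_d).
Here k_2−k_d = 1.123 d⁻¹ and 1 − D₀(k_2−k_d)/(k_d L₀) = 1 − 4.38×1.123/(0.407×26.2) = 0.5387, so
t_c = ln(3.759 × 0.5387) / 1.123 = 0.7057 / 1.123 = 0.6284 d.
D_c = (k_d/k_2) L₀ e^(−k_d t_c) = (0.407/1.53) × 26.2 × e^(−0.407×0.6284) = 0.2660 × 26.2 × 0.7743 = 5.397 mg/L.
Minimum DO = C_s − D_c = 9.27 − 5.397 = 3.873 mg/L.
x_c = v t_c = 1.01 m/s × 0.6284 d × 86400 s/d = 54830 m ≈ 54.8 km.

t_c ≈ 0.628 d; D_c ≈ 5.40 mg/L; min DO ≈ 3.87 mg/L; x_c ≈ 54.8 km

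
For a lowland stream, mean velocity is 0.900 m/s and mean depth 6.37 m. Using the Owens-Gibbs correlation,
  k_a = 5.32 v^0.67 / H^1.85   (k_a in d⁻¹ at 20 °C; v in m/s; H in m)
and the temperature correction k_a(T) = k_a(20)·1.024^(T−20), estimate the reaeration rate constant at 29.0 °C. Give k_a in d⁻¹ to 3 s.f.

k_a(20) = 5.32 × 0.900^0.67 / 6.37^1.85 = 5.32 × 0.9318 / 30.74 = 0.1613 d⁻¹.
k_a(29.0) = 0.1613 × 1.024^(29.0−20) = 0.1613 × 1.238 = 0.1997 d⁻¹.

k_a ≈ 0.200 d⁻¹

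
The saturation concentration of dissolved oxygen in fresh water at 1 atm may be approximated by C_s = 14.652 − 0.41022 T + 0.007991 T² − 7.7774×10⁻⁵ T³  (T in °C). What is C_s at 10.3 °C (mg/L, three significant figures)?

C_s ≈ 11.2 mg/L

C_s = 14.652 − 0.41022×10.3 + 0.007991×10.3² − 7.7774×10⁻⁵×10.3³ = 11.19 mg/L.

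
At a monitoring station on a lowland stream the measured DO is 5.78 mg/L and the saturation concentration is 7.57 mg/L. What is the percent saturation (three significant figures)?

76.4 % saturation

% saturation = C/C_s × 100 = 5.78/7.57 × 100 = 76.4 %.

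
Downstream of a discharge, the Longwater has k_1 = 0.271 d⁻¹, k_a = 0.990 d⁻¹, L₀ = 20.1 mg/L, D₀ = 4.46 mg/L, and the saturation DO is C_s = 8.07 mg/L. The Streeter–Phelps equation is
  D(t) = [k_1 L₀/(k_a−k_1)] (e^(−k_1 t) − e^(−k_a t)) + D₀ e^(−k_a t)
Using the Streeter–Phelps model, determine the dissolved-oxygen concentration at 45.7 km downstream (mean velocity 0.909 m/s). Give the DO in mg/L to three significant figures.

DO ≈ 3.35 mg/L

Travel time t = x/v = 45.7 km / (0.909 m/s) = 45700 m / 0.909 m/s = 50280 s = 0.5819 d.
k_1 L₀/(k_a−k_1) = 0.271×20.1/(0.990−0.271) = 5.447/0.7190 = 7.576 mg/L.
e^(−k_1 t) = e^(−0.271×0.5819) = 0.8541; e^(−k_a t) = e^(−0.990×0.5819) = 0.5621.
D = 7.576 × (0.8541 − 0.5621) + 4.46 × 0.5621 = 2.212 + 2.507 = 4.719 mg/L.
DO = C_s − D = 8.07 − 4.719 = 3.351 mg/L.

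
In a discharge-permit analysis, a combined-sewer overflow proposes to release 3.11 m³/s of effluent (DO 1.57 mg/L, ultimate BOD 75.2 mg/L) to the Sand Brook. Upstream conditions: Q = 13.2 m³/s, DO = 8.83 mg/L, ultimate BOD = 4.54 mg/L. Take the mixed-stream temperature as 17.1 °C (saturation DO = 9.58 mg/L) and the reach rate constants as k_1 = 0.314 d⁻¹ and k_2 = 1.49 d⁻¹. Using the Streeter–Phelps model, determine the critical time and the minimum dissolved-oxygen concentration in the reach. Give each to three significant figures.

t_c ≈ 0.825 d; minimum DO ≈ 6.65 mg/L

Mixed DO = (13.2×8.83 + 3.11×1.57)/(13.2+3.11) = 121.4/16.31 = 7.446 mg/L.
Mixed L₀ = (13.2×4.54 + 3.11×75.2)/(16.31) = 293.8/16.31 = 18.01 mg/L.
Initial deficit D₀ = C_s − DO₀ = 9.58 − 7.446 = 2.134 mg/L.
t_c = (1/1.176) ln[(1.49/0.314)(1 − 2.134×1.176/(0.314×18.01))] = 0.8503 × ln(2.640) = 0.8253 d.
D_c = (0.314/1.49) × 18.01 × e^(−0.314×0.8253) = 0.2107 × 18.01 × 0.7717 = 2.929 mg/L.
Minimum DO = 9.58 − 2.929 = 6.651 mg/L.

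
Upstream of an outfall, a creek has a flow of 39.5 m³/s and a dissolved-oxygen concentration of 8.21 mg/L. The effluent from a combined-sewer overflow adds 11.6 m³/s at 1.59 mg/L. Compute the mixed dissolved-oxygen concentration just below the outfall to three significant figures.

Flow-weighted mixing: C = (Q_r C_r + Q_w C_w)/(Q_r + Q_w)
= (39.5×8.21 + 11.6×1.59)/(39.5 + 11.6) = 342.7/51.10 = 6.707 mg/L.

6.71 mg/L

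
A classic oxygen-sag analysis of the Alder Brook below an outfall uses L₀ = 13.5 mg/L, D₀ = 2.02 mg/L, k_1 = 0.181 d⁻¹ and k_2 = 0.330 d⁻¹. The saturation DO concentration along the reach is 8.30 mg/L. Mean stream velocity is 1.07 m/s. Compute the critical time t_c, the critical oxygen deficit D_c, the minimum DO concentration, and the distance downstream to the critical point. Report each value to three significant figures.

t_c ≈ 3.15 d; D_c ≈ 4.19 mg/L; min DO ≈ 4.11 mg/L; x_c ≈ 291 km

At the critical point dD/dt = 0, so k_1 L₀ e^(−k_1 t) = k_2 D. Substituting D(t) from the Streeter–Phelps equation and solving for t gives
t_c = ln[(k_2/k_1)(1 − D₀(k_2−k_1)/(k_1 L₀))] / (k_2−k_1).
Here k_2−k_1 = 0.1490 d⁻¹ and 1 − D₀(k_2−k_1)/(k_1 L₀) = 1 − 2.02×0.1490/(0.181×13.5) = 0.8768, so
t_c = ln(1.823 × 0.8768) / 0.1490 = 0.4691 / 0.1490 = 3.149 d.
D_c = (k_1/k_2) L₀ e^(−k_1 t_c) = (0.181/0.330) × 13.5 × e^(−0.181×3.149) = 0.5485 × 13.5 × 0.5656 = 4.188 mg/L.
Minimum DO = C_s − D_c = 8.30 − 4.188 = 4.112 mg/L.
x_c = v t_c = 1.07 m/s × 3.149 d × 86400 s/d = 291100 m ≈ 291 km.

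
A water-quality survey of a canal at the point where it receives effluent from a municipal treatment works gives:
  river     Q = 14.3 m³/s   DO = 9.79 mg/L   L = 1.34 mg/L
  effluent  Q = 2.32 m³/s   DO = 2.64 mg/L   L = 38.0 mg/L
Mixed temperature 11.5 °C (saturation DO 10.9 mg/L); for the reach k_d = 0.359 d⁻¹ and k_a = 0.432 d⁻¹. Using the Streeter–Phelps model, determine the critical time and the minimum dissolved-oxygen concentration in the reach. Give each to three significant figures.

Mixed DO = (14.3×9.79 + 2.32×2.64)/(14.3+2.32) = 146.1/16.62 = 8.792 mg/L.
Mixed L₀ = (14.3×1.34 + 2.32×38.0)/(16.62) = 107.3/16.62 = 6.457 mg/L.
Initial deficit D₀ = C_s − DO₀ = 10.9 − 8.792 = 2.108 mg/L.
t_c = (1/0.07300) ln[(0.432/0.359)(1 − 2.108×0.07300/(0.359×6.457))] = 13.70 × ln(1.123) = 1.595 d.
D_c = (0.359/0.432) × 6.457 × e^(−0.359×1.595) = 0.8310 × 6.457 × 0.5641 = 3.027 mg/L.
Minimum DO = 10.9 − 3.027 = 7.873 mg/L.

t_c ≈ 1.59 d; minimum DO ≈ 7.87 mg/L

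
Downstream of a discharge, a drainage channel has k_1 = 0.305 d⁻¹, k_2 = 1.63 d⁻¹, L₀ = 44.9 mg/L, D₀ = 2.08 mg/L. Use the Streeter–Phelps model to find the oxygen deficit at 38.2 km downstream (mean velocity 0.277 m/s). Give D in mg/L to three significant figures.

D ≈ 5.74 mg/L

Travel time t = x/v = 38.2 km / (0.277 m/s) = 38200 m / 0.277 m/s = 137900 s = 1.596 d.
k_1 L₀/(k_2−k_1) = 0.305×44.9/(1.63−0.305) = 13.69/1.325 = 10.34 mg/L.
e^(−k_1 t) = e^(−0.305×1.596) = 0.6146; e^(−k_2 t) = e^(−1.63×1.596) = 0.07415.
D = 10.34 × (0.6146 − 0.07415) + 2.08 × 0.07415 = 5.586 + 0.1542 = 5.740 mg/L.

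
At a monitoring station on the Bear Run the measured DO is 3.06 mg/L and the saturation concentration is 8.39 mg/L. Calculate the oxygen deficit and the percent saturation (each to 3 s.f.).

D = C_s − C = 8.39 − 3.06 = 5.33 mg/L.
% saturation = 3.06/8.39 × 100 = 36.5 %.

D ≈ 5.33 mg/L; 36.5 % saturation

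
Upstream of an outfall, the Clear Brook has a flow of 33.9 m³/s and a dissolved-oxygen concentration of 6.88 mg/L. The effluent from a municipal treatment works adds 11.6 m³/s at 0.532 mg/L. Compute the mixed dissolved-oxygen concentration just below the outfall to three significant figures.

5.26 mg/L

Flow-weighted mixing: C = (Q_r C_r + Q_w C_w)/(Q_r + Q_w)
= (33.9×6.88 + 11.6×0.532)/(33.9 + 11.6) = 239.4/45.50 = 5.262 mg/L.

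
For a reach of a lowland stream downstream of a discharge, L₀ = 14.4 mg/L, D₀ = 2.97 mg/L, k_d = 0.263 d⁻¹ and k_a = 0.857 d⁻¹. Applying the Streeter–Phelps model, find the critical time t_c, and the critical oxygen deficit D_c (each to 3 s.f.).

t_c = [1/(k_a−k_d)] ln[(k_a/k_d)(1 − D₀(k_a−k_d)/(k_d L₀))]
= [1/(0.857−0.263)] ln[(0.857/0.263)(1 − 2.97×0.5940/(0.263×14.4))]
= (1/0.5940) ln[3.259 × 0.5342] = 1.684 × ln(1.741) = 1.684 × 0.5542 = 0.9331 d.
D_c = (k_d/k_a) L₀ e^(−k_d t_c) = (0.263/0.857) × 14.4 × e^(−0.263×0.9331) = 0.3069 × 14.4 × 0.7824 = 3.457 mg/L.

t_c ≈ 0.933 d; D_c ≈ 3.46 mg/L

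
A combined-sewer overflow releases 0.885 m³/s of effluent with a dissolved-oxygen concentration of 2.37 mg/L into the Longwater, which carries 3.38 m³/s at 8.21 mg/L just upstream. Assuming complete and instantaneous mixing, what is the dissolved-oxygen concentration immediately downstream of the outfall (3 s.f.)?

7.00 mg/L

Flow-weighted mixing: C = (Q_r C_r + Q_w C_w)/(Q_r + Q_w)
= (3.38×8.21 + 0.885×2.37)/(3.38 + 0.885) = 29.85/4.265 = 6.998 mg/L.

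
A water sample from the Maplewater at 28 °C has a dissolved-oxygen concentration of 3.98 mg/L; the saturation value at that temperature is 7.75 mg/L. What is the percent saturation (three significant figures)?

% saturation = C/C_s × 100 = 3.98/7.75 × 100 = 51.4 %.

51.4 % saturation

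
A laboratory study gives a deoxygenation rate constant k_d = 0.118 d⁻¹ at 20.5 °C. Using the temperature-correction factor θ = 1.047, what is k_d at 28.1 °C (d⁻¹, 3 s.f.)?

k_d(T₂) = k_d(T₁) · θ^(T₂−T₁) = 0.118 × 1.047^(28.1−20.5)
= 0.118 × 1.047^7.60 = 0.118 × 1.418 = 0.1673 d⁻¹.

k_d ≈ 0.167 d⁻¹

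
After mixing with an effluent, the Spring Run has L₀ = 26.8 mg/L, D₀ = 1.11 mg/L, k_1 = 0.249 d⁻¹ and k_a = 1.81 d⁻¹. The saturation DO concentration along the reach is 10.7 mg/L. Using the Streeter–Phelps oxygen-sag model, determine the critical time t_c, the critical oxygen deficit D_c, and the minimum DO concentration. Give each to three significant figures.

t_c = [1/(k_a−k_1)] ln[(k_a/k_1)(1 − D₀(k_a−k_1)/(k_1 L₀))]
= [1/(1.81−0.249)] ln[(1.81/0.249)(1 − 1.11×1.561/(0.249×26.8))]
= (1/1.561) ln[7.269 × 0.7403] = 0.6406 × ln(5.382) = 0.6406 × 1.683 = 1.078 d.
L(t_c) = L₀ e^(−k_1 t_c) = 26.8 × 0.7646 = 20.49 mg/L, and at the critical point k_a D_c = k_1 L, so D_c = (0.249/1.81) × 20.49 = 2.819 mg/L.
Minimum DO = C_s − D_c = 10.7 − 2.819 = 7.881 mg/L.

t_c ≈ 1.08 d; D_c ≈ 2.82 mg/L; min DO ≈ 7.88 mg/L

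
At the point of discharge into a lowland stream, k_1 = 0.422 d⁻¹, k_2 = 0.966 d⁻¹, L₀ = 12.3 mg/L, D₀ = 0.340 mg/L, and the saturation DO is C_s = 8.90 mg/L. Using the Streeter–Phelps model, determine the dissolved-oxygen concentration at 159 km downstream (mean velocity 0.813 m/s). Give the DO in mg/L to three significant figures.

DO ≈ 6.26 mg/L

Travel time t = x/v = 159 km / (0.813 m/s) = 159000 m / 0.813 m/s = 195600 s = 2.264 d.
k_1 L₀/(k_2−k_1) = 0.422×12.3/(0.966−0.422) = 5.191/0.5440 = 9.542 mg/L.
e^(−k_1 t) = e^(−0.422×2.264) = 0.3847; e^(−k_2 t) = e^(−0.966×2.264) = 0.1123.
D = 9.542 × (0.3847 − 0.1123) + 0.340 × 0.1123 = 2.599 + 0.03818 = 2.638 mg/L.
DO = C_s − D = 8.90 − 2.638 = 6.262 mg/L.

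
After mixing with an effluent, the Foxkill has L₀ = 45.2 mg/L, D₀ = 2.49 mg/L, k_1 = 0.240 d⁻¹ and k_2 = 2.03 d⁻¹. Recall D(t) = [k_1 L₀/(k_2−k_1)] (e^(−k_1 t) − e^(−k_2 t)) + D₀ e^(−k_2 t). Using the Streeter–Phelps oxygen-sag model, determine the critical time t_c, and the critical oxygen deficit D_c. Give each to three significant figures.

t_c = [1/(k_2−k_1)] ln[(k_2/k_1)(1 − D₀(k_2−k_1)/(k_1 L₀))]
= [1/(2.03−0.240)] ln[(2.03/0.240)(1 − 2.49×1.790/(0.240×45.2))]
= (1/1.790) ln[8.458 × 0.5891] = 0.5587 × ln(4.983) = 0.5587 × 1.606 = 0.8972 d.
D_c = (k_1/k_2) L₀ e^(−k_1 t_c) = (0.240/2.03) × 45.2 × e^(−0.240×0.8972) = 0.1182 × 45.2 × 0.8063 = 4.309 mg/L.

t_c ≈ 0.897 d; D_c ≈ 4.31 mg/L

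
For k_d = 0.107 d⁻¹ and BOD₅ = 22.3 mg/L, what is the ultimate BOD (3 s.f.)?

L₀ ≈ 53.8 mg/L

BOD₅ = L₀(1 − e^(−5k_d)) ⇒ L₀ = BOD₅ / (1 − e^(−5×0.107))
= 22.3 / (1 − 0.5857) = 22.3 / 0.4143 = 53.82 mg/L.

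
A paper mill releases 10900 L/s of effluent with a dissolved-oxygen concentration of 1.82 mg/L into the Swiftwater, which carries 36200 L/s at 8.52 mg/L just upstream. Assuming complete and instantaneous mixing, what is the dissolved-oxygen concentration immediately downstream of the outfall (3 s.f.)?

6.97 mg/L

Flow-weighted mixing: C = (Q_r C_r + Q_w C_w)/(Q_r + Q_w)
= (36200×8.52 + 10900×1.82)/(36200 + 10900) = 328300/47100 = 6.969 mg/L.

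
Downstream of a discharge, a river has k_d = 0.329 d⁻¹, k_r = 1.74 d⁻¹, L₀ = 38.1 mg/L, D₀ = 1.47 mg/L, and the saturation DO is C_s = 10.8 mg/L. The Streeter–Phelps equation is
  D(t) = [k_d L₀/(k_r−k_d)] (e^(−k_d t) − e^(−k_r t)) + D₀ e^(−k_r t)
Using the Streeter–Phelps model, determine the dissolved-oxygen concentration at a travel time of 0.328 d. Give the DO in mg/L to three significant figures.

DO ≈ 7.01 mg/L

k_d L₀/(k_r−k_d) = 0.329×38.1/(1.74−0.329) = 12.53/1.411 = 8.884 mg/L.
e^(−k_d t) = e^(−0.329×0.3280) = 0.8977; e^(−k_r t) = e^(−1.74×0.3280) = 0.5651.
D = 8.884 × (0.8977 − 0.5651) + 1.47 × 0.5651 = 2.955 + 0.8307 = 3.785 mg/L.
DO = C_s − D = 10.8 − 3.785 = 7.015 mg/L.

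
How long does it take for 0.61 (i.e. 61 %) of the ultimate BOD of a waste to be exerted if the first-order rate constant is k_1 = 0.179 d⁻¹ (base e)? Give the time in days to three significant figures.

y/L₀ = 1 − e^(−k_1 t) = 0.61 ⇒ e^(−k_1 t) = 0.390
t = −ln(0.390) / 0.179 = 0.9416 / 0.179 = 5.260 d.

t ≈ 5.26 d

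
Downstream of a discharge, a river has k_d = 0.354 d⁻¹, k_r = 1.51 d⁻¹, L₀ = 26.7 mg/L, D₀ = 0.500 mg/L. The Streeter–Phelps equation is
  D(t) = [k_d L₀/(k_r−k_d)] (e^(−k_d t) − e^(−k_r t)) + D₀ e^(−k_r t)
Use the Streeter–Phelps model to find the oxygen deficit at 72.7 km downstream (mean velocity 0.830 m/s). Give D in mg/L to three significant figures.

D ≈ 4.05 mg/L

Travel time t = x/v = 72.7 km / (0.830 m/s) = 72700 m / 0.830 m/s = 87590 s = 1.014 d.
k_d L₀/(k_r−k_d) = 0.354×26.7/(1.51−0.354) = 9.452/1.156 = 8.176 mg/L.
e^(−k_d t) = e^(−0.354×1.014) = 0.6985; e^(−k_r t) = e^(−1.51×1.014) = 0.2164.
D = 8.176 × (0.6985 − 0.2164) + 0.500 × 0.2164 = 3.942 + 0.1082 = 4.050 mg/L.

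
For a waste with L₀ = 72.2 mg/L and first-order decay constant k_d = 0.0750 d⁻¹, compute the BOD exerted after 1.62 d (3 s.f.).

y ≈ 8.26 mg/L

y_t = L₀(1 − e^(−k_d t)) = 72.2 × (1 − e^(−0.0750×1.62))
= 72.2 × (1 − 0.8856) = 72.2 × 0.1144 = 8.260 mg/L.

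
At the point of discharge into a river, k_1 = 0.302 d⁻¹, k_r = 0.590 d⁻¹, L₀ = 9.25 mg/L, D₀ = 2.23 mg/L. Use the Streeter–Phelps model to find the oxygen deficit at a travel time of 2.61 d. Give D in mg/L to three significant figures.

D ≈ 2.81 mg/L

k_1 L₀/(k_r−k_1) = 0.302×9.25/(0.590−0.302) = 2.793/0.2880 = 9.700 mg/L.
e^(−k_1 t) = e^(−0.302×2.610) = 0.4547; e^(−k_r t) = e^(−0.590×2.610) = 0.2144.
D = 9.700 × (0.4547 − 0.2144) + 2.23 × 0.2144 = 2.330 + 0.4781 = 2.808 mg/L.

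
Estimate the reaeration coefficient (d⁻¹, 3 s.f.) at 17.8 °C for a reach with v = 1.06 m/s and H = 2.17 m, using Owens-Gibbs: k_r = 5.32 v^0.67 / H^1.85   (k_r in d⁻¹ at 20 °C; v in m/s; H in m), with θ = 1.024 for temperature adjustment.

k_r(20) = 5.32 × 1.06^0.67 / 2.17^1.85 = 5.32 × 1.040 / 4.192 = 1.320 d⁻¹.
k_r(17.8) = 1.320 × 1.024^(17.8−20) = 1.320 × 0.9492 = 1.252 d⁻¹.

k_r ≈ 1.25 d⁻¹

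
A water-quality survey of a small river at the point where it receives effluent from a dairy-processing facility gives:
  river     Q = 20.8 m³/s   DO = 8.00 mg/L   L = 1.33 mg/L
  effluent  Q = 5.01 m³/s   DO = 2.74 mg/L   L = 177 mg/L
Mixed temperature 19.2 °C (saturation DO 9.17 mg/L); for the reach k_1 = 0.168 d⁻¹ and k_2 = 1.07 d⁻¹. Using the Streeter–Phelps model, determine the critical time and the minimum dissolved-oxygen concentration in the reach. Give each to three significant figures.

Mixed DO = (20.8×8.00 + 5.01×2.74)/(20.8+5.01) = 180.1/25.81 = 6.979 mg/L.
Mixed L₀ = (20.8×1.33 + 5.01×177)/(25.81) = 914.4/25.81 = 35.43 mg/L.
Initial deficit D₀ = C_s − DO₀ = 9.17 − 6.979 = 2.191 mg/L.
t_c = (1/0.9020) ln[(1.07/0.168)(1 − 2.191×0.9020/(0.168×35.43))] = 1.109 × ln(4.254) = 1.605 d.
D_c = (0.168/1.07) × 35.43 × e^(−0.168×1.605) = 0.1570 × 35.43 × 0.7636 = 4.248 mg/L.
Minimum DO = 9.17 − 4.248 = 4.922 mg/L.

t_c ≈ 1.61 d; minimum DO ≈ 4.92 mg/L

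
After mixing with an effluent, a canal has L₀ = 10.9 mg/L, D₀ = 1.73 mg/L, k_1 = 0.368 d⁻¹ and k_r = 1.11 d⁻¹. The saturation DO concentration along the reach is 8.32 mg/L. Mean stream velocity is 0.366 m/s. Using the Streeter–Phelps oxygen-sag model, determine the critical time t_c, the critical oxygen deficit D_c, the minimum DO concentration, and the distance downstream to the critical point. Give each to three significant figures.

t_c = [1/(k_r−k_1)] ln[(k_r/k_1)(1 − D₀(k_r−k_1)/(k_1 L₀))]
= [1/(1.11−0.368)] ln[(1.11/0.368)(1 − 1.73×0.7420/(0.368×10.9))]
= (1/0.7420) ln[3.016 × 0.6800] = 1.348 × ln(2.051) = 1.348 × 0.7183 = 0.9681 d.
L(t_c) = L₀ e^(−k_1 t_c) = 10.9 × 0.7003 = 7.633 mg/L, and at the critical point k_r D_c = k_1 L, so D_c = (0.368/1.11) × 7.633 = 2.531 mg/L.
Minimum DO = C_s − D_c = 8.32 − 2.531 = 5.789 mg/L.
x_c = v t_c = 0.366 m/s × 0.9681 d × 86400 s/d = 30610 m ≈ 30.6 km.

t_c ≈ 0.968 d; D_c ≈ 2.53 mg/L; min DO ≈ 5.79 mg/L; x_c ≈ 30.6 km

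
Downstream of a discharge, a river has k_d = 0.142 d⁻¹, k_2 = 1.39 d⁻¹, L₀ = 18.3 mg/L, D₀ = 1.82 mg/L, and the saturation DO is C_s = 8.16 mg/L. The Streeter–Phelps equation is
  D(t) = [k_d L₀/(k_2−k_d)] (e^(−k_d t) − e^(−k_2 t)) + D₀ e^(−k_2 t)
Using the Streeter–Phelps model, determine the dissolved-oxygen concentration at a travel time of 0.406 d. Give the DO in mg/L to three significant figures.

k_d L₀/(k_2−k_d) = 0.142×18.3/(1.39−0.142) = 2.599/1.248 = 2.082 mg/L.
e^(−k_d t) = e^(−0.142×0.4060) = 0.9440; e^(−k_2 t) = e^(−1.39×0.4060) = 0.5687.
D = 2.082 × (0.9440 − 0.5687) + 1.82 × 0.5687 = 0.7813 + 1.035 = 1.816 mg/L.
DO = C_s − D = 8.16 − 1.816 = 6.344 mg/L.

DO ≈ 6.34 mg/L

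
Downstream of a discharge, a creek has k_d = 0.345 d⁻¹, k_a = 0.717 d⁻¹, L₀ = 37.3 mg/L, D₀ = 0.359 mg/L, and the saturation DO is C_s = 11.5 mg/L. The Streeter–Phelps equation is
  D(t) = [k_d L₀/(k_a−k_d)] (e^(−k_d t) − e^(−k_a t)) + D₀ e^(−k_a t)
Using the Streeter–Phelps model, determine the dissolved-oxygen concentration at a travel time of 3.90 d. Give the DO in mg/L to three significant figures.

DO ≈ 4.58 mg/L

k_d L₀/(k_a−k_d) = 0.345×37.3/(0.717−0.345) = 12.87/0.3720 = 34.59 mg/L.
e^(−k_d t) = e^(−0.345×3.900) = 0.2604; e^(−k_a t) = e^(−0.717×3.900) = 0.06104.
D = 34.59 × (0.2604 − 0.06104) + 0.359 × 0.06104 = 6.897 + 0.02191 = 6.919 mg/L.
DO = C_s − D = 11.5 − 6.919 = 4.581 mg/L.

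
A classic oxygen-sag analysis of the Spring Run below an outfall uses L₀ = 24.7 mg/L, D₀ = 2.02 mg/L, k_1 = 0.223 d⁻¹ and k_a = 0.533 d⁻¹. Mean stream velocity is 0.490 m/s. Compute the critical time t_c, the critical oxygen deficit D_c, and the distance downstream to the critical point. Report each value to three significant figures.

At the critical point dD/dt = 0, so k_1 L₀ e^(−k_1 t) = k_a D. Substituting D(t) from the Streeter–Phelps equation and solving for t gives
t_c = ln[(k_a/k_1)(1 − D₀(k_a−k_1)/(k_1 L₀))] / (k_a−k_1).
Here k_a−k_1 = 0.3100 d⁻¹ and 1 − D₀(k_a−k_1)/(k_1 L₀) = 1 − 2.02×0.3100/(0.223×24.7) = 0.8863, so
t_c = ln(2.390 × 0.8863) / 0.3100 = 0.7507 / 0.3100 = 2.421 d.
D_c = (k_1/k_a) L₀ e^(−k_1 t_c) = (0.223/0.533) × 24.7 × e^(−0.223×2.421) = 0.4184 × 24.7 × 0.5828 = 6.022 mg/L.
x_c = v t_c = 0.490 m/s × 2.421 d × 86400 s/d = 102500 m ≈ 103 km.

t_c ≈ 2.42 d; D_c ≈ 6.02 mg/L; x_c ≈ 103 km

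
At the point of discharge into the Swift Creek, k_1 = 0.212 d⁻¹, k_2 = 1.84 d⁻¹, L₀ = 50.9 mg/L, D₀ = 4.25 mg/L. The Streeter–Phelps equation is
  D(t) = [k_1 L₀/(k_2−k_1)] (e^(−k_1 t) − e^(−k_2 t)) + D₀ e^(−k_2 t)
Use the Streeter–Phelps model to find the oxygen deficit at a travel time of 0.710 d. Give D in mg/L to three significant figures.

k_1 L₀/(k_2−k_1) = 0.212×50.9/(1.84−0.212) = 10.79/1.628 = 6.628 mg/L.
e^(−k_1 t) = e^(−0.212×0.7100) = 0.8603; e^(−k_2 t) = e^(−1.84×0.7100) = 0.2708.
D = 6.628 × (0.8603 − 0.2708) + 4.25 × 0.2708 = 3.907 + 1.151 = 5.058 mg/L.

D ≈ 5.06 mg/L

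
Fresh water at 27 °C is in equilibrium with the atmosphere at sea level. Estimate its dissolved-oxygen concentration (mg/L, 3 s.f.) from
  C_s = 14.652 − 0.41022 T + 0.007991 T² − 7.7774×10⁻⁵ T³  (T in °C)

C_s ≈ 7.87 mg/L

C_s = 14.652 − 0.41022×27 + 0.007991×27² − 7.7774×10⁻⁵×27³ = 7.871 mg/L.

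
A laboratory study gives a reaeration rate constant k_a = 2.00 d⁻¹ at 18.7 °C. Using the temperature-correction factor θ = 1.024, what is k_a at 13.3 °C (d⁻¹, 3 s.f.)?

k_a ≈ 1.76 d⁻¹

k_a(T₂) = k_a(T₁) · θ^(T₂−T₁) = 2.00 × 1.024^(13.3−18.7)
= 2.00 × 1.024^-5.40 = 2.00 × 0.8798 = 1.760 d⁻¹.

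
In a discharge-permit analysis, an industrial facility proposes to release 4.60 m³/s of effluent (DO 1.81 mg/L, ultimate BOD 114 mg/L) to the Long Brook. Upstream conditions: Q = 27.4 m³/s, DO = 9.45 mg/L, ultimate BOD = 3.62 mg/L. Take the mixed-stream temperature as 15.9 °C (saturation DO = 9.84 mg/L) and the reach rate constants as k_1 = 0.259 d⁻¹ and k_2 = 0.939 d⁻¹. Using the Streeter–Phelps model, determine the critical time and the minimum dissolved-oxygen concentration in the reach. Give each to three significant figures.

Mixed DO = (27.4×9.45 + 4.60×1.81)/(27.4+4.60) = 267.3/32.00 = 8.352 mg/L.
Mixed L₀ = (27.4×3.62 + 4.60×114)/(32.00) = 623.6/32.00 = 19.49 mg/L.
Initial deficit D₀ = C_s − DO₀ = 9.84 − 8.352 = 1.488 mg/L.
t_c = (1/0.6800) ln[(0.939/0.259)(1 − 1.488×0.6800/(0.259×19.49))] = 1.471 × ln(2.899) = 1.565 d.
D_c = (0.259/0.939) × 19.49 × e^(−0.259×1.565) = 0.2758 × 19.49 × 0.6668 = 3.584 mg/L.
Minimum DO = 9.84 − 3.584 = 6.256 mg/L.

t_c ≈ 1.57 d; minimum DO ≈ 6.26 mg/L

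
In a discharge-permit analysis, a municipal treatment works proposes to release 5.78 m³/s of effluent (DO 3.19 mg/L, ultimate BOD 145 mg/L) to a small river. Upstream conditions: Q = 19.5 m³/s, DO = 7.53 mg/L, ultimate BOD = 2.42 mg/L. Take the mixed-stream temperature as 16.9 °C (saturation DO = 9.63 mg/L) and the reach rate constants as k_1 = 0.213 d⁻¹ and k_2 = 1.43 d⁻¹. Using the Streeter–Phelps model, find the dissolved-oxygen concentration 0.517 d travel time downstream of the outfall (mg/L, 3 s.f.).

Mixed DO = (19.5×7.53 + 5.78×3.19)/(19.5+5.78) = 165.3/25.28 = 6.538 mg/L.
Mixed L₀ = (19.5×2.42 + 5.78×145)/(25.28) = 885.3/25.28 = 35.02 mg/L.
Initial deficit D₀ = C_s − DO₀ = 9.63 − 6.538 = 3.092 mg/L.
D(0.517) = [0.213×35.02/(1.43−0.213)](e^(−0.213×0.517) − e^(−1.43×0.517)) + 3.092 e^(−1.43×0.517)
= 6.129 × (0.8957 − 0.4774) + 3.092 × 0.4774 = 4.040 mg/L.
DO = 9.63 − 4.040 = 5.590 mg/L.

DO ≈ 5.59 mg/L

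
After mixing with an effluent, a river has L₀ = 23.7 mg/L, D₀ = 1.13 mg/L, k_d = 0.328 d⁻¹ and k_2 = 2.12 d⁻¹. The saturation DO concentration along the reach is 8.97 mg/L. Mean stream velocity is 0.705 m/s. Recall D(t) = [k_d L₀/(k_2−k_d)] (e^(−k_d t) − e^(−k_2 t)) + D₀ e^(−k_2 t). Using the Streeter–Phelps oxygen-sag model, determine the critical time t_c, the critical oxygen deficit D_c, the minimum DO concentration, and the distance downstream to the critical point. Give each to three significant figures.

t_c ≈ 0.873 d; D_c ≈ 2.75 mg/L; min DO ≈ 6.22 mg/L; x_c ≈ 53.2 km

At the critical point dD/dt = 0, so k_d L₀ e^(−k_d t) = k_2 D. Substituting D(t) from the Streeter–Phelps equation and solving for t gives
t_c = ln[(k_2/k_d)(1 − D₀(k_2−k_d)/(k_d L₀))] / (k_2−k_d).
Here k_2−k_d = 1.792 d⁻¹ and 1 − D₀(k_2−k_d)/(k_d L₀) = 1 − 1.13×1.792/(0.328×23.7) = 0.7395, so
t_c = ln(6.463 × 0.7395) / 1.792 = 1.564 / 1.792 = 0.8730 d.
L(t_c) = L₀ e^(−k_d t_c) = 23.7 × 0.7510 = 17.80 mg/L, and at the critical point k_2 D_c = k_d L, so D_c = (0.328/2.12) × 17.80 = 2.754 mg/L.
Minimum DO = C_s − D_c = 8.97 − 2.754 = 6.216 mg/L.
x_c = v t_c = 0.705 m/s × 0.8730 d × 86400 s/d = 53180 m ≈ 53.2 km.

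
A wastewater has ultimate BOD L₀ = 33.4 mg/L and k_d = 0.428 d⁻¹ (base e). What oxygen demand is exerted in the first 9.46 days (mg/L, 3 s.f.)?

y_t = L₀(1 − e^(−k_d t)) = 33.4 × (1 − e^(−0.428×9.46))
= 33.4 × (1 − 0.01744) = 33.4 × 0.9826 = 32.82 mg/L.

y ≈ 32.8 mg/L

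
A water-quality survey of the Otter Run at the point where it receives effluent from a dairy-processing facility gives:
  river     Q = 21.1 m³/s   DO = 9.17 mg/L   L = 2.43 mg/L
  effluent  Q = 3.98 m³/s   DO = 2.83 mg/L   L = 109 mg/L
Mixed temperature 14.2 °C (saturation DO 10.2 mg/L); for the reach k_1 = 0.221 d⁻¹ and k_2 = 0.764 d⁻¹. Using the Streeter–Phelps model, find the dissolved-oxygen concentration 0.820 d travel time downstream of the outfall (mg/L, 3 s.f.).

DO ≈ 6.75 mg/L

Mixed DO = (21.1×9.17 + 3.98×2.83)/(21.1+3.98) = 204.8/25.08 = 8.164 mg/L.
Mixed L₀ = (21.1×2.43 + 3.98×109)/(25.08) = 485.1/25.08 = 19.34 mg/L.
Initial deficit D₀ = C_s − DO₀ = 10.2 − 8.164 = 2.036 mg/L.
D(0.820) = [0.221×19.34/(0.764−0.221)](e^(−0.221×0.820) − e^(−0.764×0.820)) + 2.036 e^(−0.764×0.820)
= 7.872 × (0.8343 − 0.5345) + 2.036 × 0.5345 = 3.448 mg/L.
DO = 10.2 − 3.448 = 6.752 mg/L.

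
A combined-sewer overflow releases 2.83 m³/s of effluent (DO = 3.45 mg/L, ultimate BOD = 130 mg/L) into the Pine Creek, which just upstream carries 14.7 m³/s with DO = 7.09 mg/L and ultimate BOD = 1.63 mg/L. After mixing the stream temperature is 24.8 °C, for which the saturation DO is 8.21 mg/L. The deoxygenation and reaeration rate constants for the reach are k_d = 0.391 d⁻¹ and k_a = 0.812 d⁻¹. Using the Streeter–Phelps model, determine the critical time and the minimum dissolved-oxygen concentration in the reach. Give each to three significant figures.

t_c ≈ 1.53 d; minimum DO ≈ 2.30 mg/L

Mixed DO = (14.7×7.09 + 2.83×3.45)/(14.7+2.83) = 114.0/17.53 = 6.502 mg/L.
Mixed L₀ = (14.7×1.63 + 2.83×130)/(17.53) = 391.9/17.53 = 22.35 mg/L.
Initial deficit D₀ = C_s − DO₀ = 8.21 − 6.502 = 1.708 mg/L.
t_c = (1/0.4210) ln[(0.812/0.391)(1 − 1.708×0.4210/(0.391×22.35))] = 2.375 × ln(1.906) = 1.532 d.
D_c = (0.391/0.812) × 22.35 × e^(−0.391×1.532) = 0.4815 × 22.35 × 0.5494 = 5.913 mg/L.
Minimum DO = 8.21 − 5.913 = 2.297 mg/L.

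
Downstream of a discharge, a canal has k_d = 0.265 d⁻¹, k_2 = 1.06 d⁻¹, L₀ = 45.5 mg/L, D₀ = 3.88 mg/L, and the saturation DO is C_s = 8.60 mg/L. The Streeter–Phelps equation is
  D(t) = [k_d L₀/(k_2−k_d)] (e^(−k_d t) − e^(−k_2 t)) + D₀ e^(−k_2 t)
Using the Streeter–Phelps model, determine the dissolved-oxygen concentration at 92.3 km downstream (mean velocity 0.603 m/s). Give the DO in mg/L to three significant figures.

DO ≈ 0.842 mg/L

Travel time t = x/v = 92.3 km / (0.603 m/s) = 92300 m / 0.603 m/s = 153100 s = 1.772 d.
k_d L₀/(k_2−k_d) = 0.265×45.5/(1.06−0.265) = 12.06/0.7950 = 15.17 mg/L.
e^(−k_d t) = e^(−0.265×1.772) = 0.6253; e^(−k_2 t) = e^(−1.06×1.772) = 0.1529.
D = 15.17 × (0.6253 − 0.1529) + 3.88 × 0.1529 = 7.165 + 0.5933 = 7.758 mg/L.
DO = C_s − D = 8.60 − 7.758 = 0.8417 mg/L.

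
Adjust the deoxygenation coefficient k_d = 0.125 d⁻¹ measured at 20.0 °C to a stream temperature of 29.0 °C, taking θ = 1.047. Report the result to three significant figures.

k_d ≈ 0.189 d⁻¹

k_d(T₂) = k_d(T₁) · θ^(T₂−T₁) = 0.125 × 1.047^(29.0−20.0)
= 0.125 × 1.047^9.00 = 0.125 × 1.512 = 0.1890 d⁻¹.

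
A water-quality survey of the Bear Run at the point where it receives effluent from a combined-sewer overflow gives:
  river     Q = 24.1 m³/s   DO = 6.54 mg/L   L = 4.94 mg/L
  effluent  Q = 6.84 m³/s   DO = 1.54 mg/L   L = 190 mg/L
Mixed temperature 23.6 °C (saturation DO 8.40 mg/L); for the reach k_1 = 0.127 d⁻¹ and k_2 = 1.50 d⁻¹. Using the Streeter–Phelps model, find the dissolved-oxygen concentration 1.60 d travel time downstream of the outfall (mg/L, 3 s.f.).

Mixed DO = (24.1×6.54 + 6.84×1.54)/(24.1+6.84) = 168.1/30.94 = 5.435 mg/L.
Mixed L₀ = (24.1×4.94 + 6.84×190)/(30.94) = 1419/30.94 = 45.85 mg/L.
Initial deficit D₀ = C_s − DO₀ = 8.40 − 5.435 = 2.965 mg/L.
D(1.60) = [0.127×45.85/(1.50−0.127)](e^(−0.127×1.60) − e^(−1.50×1.60)) + 2.965 e^(−1.50×1.60)
= 4.241 × (0.8161 − 0.09072) + 2.965 × 0.09072 = 3.346 mg/L.
DO = 8.40 − 3.346 = 5.054 mg/L.

DO ≈ 5.05 mg/L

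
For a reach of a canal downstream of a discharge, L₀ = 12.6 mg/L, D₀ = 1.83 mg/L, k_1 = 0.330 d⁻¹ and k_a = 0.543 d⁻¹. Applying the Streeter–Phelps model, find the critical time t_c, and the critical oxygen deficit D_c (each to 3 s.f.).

With k_a/k_1 = 1.645 and 1 − D₀(k_a−k_1)/(k_1 L₀) = 0.9063,
t_c = ln(1.645 × 0.9063) / (0.543 − 0.330) = ln(1.491) / 0.2130 = 0.3996/0.2130 = 1.876 d.
D_c = (k_1/k_a) L₀ e^(−k_1 t_c) = (0.330/0.543) × 12.6 × e^(−0.330×1.876) = 0.6077 × 12.6 × 0.5384 = 4.123 mg/L.

t_c ≈ 1.88 d; D_c ≈ 4.12 mg/L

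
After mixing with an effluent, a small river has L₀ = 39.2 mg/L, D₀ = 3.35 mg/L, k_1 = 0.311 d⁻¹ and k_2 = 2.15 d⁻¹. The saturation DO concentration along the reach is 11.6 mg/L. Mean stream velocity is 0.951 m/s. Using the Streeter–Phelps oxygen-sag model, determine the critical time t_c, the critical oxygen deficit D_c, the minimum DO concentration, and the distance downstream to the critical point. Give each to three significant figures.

t_c ≈ 0.669 d; D_c ≈ 4.61 mg/L; min DO ≈ 6.99 mg/L; x_c ≈ 54.9 km

With k_2/k_1 = 6.913 and 1 − D₀(k_2−k_1)/(k_1 L₀) = 0.4947,
t_c = ln(6.913 × 0.4947) / (2.15 − 0.311) = ln(3.420) / 1.839 = 1.230/1.839 = 0.6686 d.
L(t_c) = L₀ e^(−k_1 t_c) = 39.2 × 0.8123 = 31.84 mg/L, and at the critical point k_2 D_c = k_1 L, so D_c = (0.311/2.15) × 31.84 = 4.606 mg/L.
Minimum DO = C_s − D_c = 11.6 − 4.606 = 6.994 mg/L.
x_c = v t_c = 0.951 m/s × 0.6686 d × 86400 s/d = 54940 m ≈ 54.9 km.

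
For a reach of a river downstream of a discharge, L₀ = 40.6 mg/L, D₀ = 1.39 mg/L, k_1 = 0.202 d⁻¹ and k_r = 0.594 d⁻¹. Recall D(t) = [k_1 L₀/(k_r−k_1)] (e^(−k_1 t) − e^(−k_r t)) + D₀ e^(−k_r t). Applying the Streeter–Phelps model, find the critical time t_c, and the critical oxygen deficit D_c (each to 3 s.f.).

t_c ≈ 2.58 d; D_c ≈ 8.21 mg/L

t_c = [1/(k_r−k_1)] ln[(k_r/k_1)(1 − D₀(k_r−k_1)/(k_1 L₀))]
= [1/(0.594−0.202)] ln[(0.594/0.202)(1 − 1.39×0.3920/(0.202×40.6))]
= (1/0.3920) ln[2.941 × 0.9336] = 2.551 × ln(2.745) = 2.551 × 1.010 = 2.576 d.
L(t_c) = L₀ e^(−k_1 t_c) = 40.6 × 0.5943 = 24.13 mg/L, and at the critical point k_r D_c = k_1 L, so D_c = (0.202/0.594) × 24.13 = 8.205 mg/L.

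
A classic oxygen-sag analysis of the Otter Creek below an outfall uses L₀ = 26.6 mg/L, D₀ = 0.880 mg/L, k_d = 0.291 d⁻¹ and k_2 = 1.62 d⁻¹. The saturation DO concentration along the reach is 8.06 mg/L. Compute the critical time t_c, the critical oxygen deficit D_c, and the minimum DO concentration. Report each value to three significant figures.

t_c = [1/(k_2−k_d)] ln[(k_2/k_d)(1 − D₀(k_2−k_d)/(k_d L₀))]
= [1/(1.62−0.291)] ln[(1.62/0.291)(1 − 0.880×1.329/(0.291×26.6))]
= (1/1.329) ln[5.567 × 0.8489] = 0.7524 × ln(4.726) = 0.7524 × 1.553 = 1.169 d.
L(t_c) = L₀ e^(−k_d t_c) = 26.6 × 0.7117 = 18.93 mg/L, and at the critical point k_2 D_c = k_d L, so D_c = (0.291/1.62) × 18.93 = 3.401 mg/L.
Minimum DO = C_s − D_c = 8.06 − 3.401 = 4.659 mg/L.

t_c ≈ 1.17 d; D_c ≈ 3.40 mg/L; min DO ≈ 4.66 mg/L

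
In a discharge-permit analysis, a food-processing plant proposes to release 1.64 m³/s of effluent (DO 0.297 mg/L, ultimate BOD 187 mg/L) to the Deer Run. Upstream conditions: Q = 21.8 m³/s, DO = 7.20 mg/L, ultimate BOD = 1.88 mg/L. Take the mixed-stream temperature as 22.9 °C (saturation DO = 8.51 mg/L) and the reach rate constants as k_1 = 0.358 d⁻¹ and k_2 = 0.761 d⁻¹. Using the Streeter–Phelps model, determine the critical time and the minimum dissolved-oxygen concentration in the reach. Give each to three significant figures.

t_c ≈ 1.51 d; minimum DO ≈ 4.44 mg/L

Mixed DO = (21.8×7.20 + 1.64×0.297)/(21.8+1.64) = 157.4/23.44 = 6.717 mg/L.
Mixed L₀ = (21.8×1.88 + 1.64×187)/(23.44) = 347.7/23.44 = 14.83 mg/L.
Initial deficit D₀ = C_s − DO₀ = 8.51 − 6.717 = 1.793 mg/L.
t_c = (1/0.4030) ln[(0.761/0.358)(1 − 1.793×0.4030/(0.358×14.83))] = 2.481 × ln(1.836) = 1.508 d.
D_c = (0.358/0.761) × 14.83 × e^(−0.358×1.508) = 0.4704 × 14.83 × 0.5828 = 4.066 mg/L.
Minimum DO = 8.51 − 4.066 = 4.444 mg/L.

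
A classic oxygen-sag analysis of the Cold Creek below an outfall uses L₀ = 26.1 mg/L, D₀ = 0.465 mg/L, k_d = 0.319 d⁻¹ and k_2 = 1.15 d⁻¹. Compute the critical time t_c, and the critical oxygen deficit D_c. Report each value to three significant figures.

With k_2/k_d = 3.605 and 1 − D₀(k_2−k_d)/(k_d L₀) = 0.9536,
t_c = ln(3.605 × 0.9536) / (1.15 − 0.319) = ln(3.438) / 0.8310 = 1.235/0.8310 = 1.486 d.
D_c = (k_d/k_2) L₀ e^(−k_d t_c) = (0.319/1.15) × 26.1 × e^(−0.319×1.486) = 0.2774 × 26.1 × 0.6225 = 4.507 mg/L.

t_c ≈ 1.49 d; D_c ≈ 4.51 mg/L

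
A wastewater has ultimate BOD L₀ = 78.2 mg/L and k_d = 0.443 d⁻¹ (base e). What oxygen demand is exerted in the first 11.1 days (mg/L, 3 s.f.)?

y ≈ 77.6 mg/L

y_t = L₀(1 − e^(−k_d t)) = 78.2 × (1 − e^(−0.443×11.1))
= 78.2 × (1 − 0.007319) = 78.2 × 0.9927 = 77.63 mg/L.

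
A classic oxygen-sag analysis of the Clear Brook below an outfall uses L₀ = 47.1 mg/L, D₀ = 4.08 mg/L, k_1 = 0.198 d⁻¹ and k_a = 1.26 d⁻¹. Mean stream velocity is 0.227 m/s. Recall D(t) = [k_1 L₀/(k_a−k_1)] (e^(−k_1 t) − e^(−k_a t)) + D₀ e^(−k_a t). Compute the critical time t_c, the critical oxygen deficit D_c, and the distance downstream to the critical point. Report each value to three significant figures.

t_c = [1/(k_a−k_1)] ln[(k_a/k_1)(1 − D₀(k_a−k_1)/(k_1 L₀))]
= [1/(1.26−0.198)] ln[(1.26/0.198)(1 − 4.08×1.062/(0.198×47.1))]
= (1/1.062) ln[6.364 × 0.5354] = 0.9416 × ln(3.407) = 0.9416 × 1.226 = 1.154 d.
L(t_c) = L₀ e^(−k_1 t_c) = 47.1 × 0.7957 = 37.48 mg/L, and at the critical point k_a D_c = k_1 L, so D_c = (0.198/1.26) × 37.48 = 5.889 mg/L.
x_c = v t_c = 0.227 m/s × 1.154 d × 86400 s/d = 22640 m ≈ 22.6 km.

t_c ≈ 1.15 d; D_c ≈ 5.89 mg/L; x_c ≈ 22.6 km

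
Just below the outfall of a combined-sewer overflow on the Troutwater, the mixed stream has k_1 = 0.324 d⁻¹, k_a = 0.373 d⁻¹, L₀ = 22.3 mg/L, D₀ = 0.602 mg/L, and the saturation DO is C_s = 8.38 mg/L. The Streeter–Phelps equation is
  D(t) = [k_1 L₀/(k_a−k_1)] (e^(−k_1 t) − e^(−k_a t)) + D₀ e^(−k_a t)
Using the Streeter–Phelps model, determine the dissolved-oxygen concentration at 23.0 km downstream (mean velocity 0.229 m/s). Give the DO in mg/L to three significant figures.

DO ≈ 2.39 mg/L

Travel time t = x/v = 23.0 km / (0.229 m/s) = 23000 m / 0.229 m/s = 100400 s = 1.162 d.
k_1 L₀/(k_a−k_1) = 0.324×22.3/(0.373−0.324) = 7.225/0.04900 = 147.5 mg/L.
e^(−k_1 t) = e^(−0.324×1.162) = 0.6862; e^(−k_a t) = e^(−0.373×1.162) = 0.6482.
D = 147.5 × (0.6862 − 0.6482) + 0.602 × 0.6482 = 5.602 + 0.3902 = 5.992 mg/L.
DO = C_s − D = 8.38 − 5.992 = 2.388 mg/L.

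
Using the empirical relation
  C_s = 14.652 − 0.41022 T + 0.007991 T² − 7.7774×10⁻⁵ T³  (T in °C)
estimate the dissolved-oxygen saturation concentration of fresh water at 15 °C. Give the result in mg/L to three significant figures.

C_s ≈ 10.0 mg/L

C_s = 14.652 − 0.41022×15 + 0.007991×15² − 7.7774×10⁻⁵×15³ = 10.03 mg/L.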